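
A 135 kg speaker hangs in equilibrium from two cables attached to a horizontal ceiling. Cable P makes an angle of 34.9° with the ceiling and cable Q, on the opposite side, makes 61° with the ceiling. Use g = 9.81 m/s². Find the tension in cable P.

T_P ≈ 645 N

Weight W = 135 × 9.81 = 1324 N acts straight down.
Horizontal: T_P cos 34.9° = T_Q cos 61°  →  T_Q = 1.692 T_P.
Vertical: T_P sin 34.9° + T_Q sin 61° = 1324.
Substituting the horizontal relation into the vertical equation gives 2.052 T_P = 1324, so T_P = 645.5 N.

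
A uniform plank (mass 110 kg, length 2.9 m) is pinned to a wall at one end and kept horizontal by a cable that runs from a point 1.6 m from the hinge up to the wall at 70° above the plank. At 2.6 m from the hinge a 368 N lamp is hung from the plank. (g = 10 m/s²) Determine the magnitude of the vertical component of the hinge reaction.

|H_y| ≈ 127 N

Take torques about the hinge: T sin 70° · 1.6 = 110×10×1.45 + 368×2.6 = 2551.8 N·m.
So T = 2551.8 / (0.9397 × 1.6) = 1697.2 N.
ΣF_y = 0: H_y = (110×10 + 368) − T sin 70° = 1468 − 1594.9 = -126.88 N.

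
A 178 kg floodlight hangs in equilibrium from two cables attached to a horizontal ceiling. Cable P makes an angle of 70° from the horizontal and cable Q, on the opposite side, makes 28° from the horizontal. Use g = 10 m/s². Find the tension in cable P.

T_P ≈ 1590 N

Weight W = 178 × 10 = 1780 N acts straight down.
Horizontal: T_P cos 70° = T_Q cos 28°  →  T_Q = 0.3874 T_P.
Vertical: T_P sin 70° + T_Q sin 28° = 1780.
Substituting the horizontal relation into the vertical equation gives 1.122 T_P = 1780, so T_P = 1587 N.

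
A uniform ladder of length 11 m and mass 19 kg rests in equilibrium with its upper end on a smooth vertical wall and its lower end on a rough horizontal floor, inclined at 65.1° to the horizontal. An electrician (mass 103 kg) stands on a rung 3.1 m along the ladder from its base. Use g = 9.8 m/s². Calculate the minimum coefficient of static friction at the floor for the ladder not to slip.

μ_min ≈ 0.147

ΣF_y = 0: N_floor = 19×9.8 + 103×9.8 = 1195.6 N.
Torques about the foot: N_wall · 11 sin 65.1° = 19×9.8×5.5 cos 65.1° + 103×9.8×3.1 cos 65.1° → N_wall = 175.26 N.
ΣF_x = 0: f_floor = N_wall = 175.26 N.
μ_min = f_floor / N_floor = 175.26 / 1195.6 = 0.1466.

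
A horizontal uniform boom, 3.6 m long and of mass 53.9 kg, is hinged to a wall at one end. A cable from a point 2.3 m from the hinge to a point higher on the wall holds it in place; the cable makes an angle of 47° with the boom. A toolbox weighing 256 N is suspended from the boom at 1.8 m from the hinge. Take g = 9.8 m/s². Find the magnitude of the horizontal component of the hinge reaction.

Take torques about the hinge: T sin 47° · 2.3 = 53.9×9.8×1.8 + 256×1.8 = 1411.6 N·m.
So T = 1411.6 / (0.7314 × 2.3) = 839.18 N.
ΣF_x = 0: H_x = T cos 47° = 572.32 N.

H_x ≈ 572 N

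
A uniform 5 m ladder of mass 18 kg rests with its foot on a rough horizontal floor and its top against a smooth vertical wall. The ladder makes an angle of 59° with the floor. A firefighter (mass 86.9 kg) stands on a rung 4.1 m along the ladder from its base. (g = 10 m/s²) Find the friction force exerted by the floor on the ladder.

Torques about the foot: N_wall · 5 sin 59° = 18×10×2.5 cos 59° + 86.9×10×4.1 cos 59° → N_wall = 482.24 N.
ΣF_x = 0: f_floor = N_wall = 482.24 N.

f ≈ 482 N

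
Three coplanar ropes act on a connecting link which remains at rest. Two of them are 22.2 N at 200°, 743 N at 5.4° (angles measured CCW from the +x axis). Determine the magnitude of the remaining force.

F ≈ 722 N

Sum the known components: ΣF_x = 718.8 N, ΣF_y = 62.33 N.
For equilibrium the remaining force must supply (−ΣF_x, −ΣF_y) = (-718.8, -62.33) N.
Magnitude = √((-718.8)² + (-62.33)²) = 721.5 N; direction = atan2(-62.33, -718.8) = 185.0°.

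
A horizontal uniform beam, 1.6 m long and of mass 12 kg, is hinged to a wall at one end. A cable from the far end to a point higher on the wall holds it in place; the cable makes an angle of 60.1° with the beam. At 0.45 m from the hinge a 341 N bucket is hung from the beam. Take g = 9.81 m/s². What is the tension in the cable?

T ≈ 179 N

Take torques about the hinge: T sin 60.1° · 1.6 = 12×9.81×0.8 + 341×0.45 = 247.63 N·m.
So T = 247.63 / (0.8669 × 1.6) = 178.53 N.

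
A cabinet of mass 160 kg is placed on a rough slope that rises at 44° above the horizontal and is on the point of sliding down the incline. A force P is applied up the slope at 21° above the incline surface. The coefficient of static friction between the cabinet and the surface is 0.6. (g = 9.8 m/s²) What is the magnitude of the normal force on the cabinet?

N ≈ 922 N

On the verge of sliding down the incline, friction equals μN and acts up the slope.
Perpendicular: N + P sin 21° = W cos 44° = 1128 N.
Along incline: P cos 21° + μN = W sin 44° with W sin 44° = 1089 N.
Solving the pair for P and N: P = 574 N, N = 922.2 N (and f = μN = 553.3 N).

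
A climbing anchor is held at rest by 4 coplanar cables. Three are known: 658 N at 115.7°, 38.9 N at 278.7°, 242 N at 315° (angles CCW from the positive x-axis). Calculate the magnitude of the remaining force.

Sum the known components: ΣF_x = -108.3 N, ΣF_y = 383.3 N.
For equilibrium the remaining force must supply (−ΣF_x, −ΣF_y) = (108.3, -383.3) N.
Magnitude = √((108.3)² + (-383.3)²) = 398.4 N; direction = atan2(-383.3, 108.3) = 285.8°.

F ≈ 398 N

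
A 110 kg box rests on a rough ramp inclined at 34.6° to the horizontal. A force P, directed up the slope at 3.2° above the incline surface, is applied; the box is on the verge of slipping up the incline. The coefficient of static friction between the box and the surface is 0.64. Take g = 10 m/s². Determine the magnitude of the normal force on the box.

On the verge of sliding up the incline, friction equals μN and acts down the slope.
Perpendicular: N + P sin 3.2° = W cos 34.6° = 905.5 N.
Along incline: P cos 3.2° = W sin 34.6° + μN  with W sin 34.6° = 624.6 N.
Solving the pair for P and N: P = 1164 N, N = 840.5 N (and f = μN = 537.9 N).

N ≈ 840 N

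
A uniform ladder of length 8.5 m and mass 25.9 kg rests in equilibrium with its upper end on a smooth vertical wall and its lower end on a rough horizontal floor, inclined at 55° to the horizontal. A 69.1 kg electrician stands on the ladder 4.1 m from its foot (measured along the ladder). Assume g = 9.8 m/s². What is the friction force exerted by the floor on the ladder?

f ≈ 318 N

Torques about the foot: N_wall · 8.5 sin 55° = 25.9×9.8×4.25 cos 55° + 69.1×9.8×4.1 cos 55° → N_wall = 317.58 N.
ΣF_x = 0: f_floor = N_wall = 317.58 N.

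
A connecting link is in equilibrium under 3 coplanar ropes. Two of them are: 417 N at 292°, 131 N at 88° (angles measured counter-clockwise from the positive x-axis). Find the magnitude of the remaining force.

Sum the known components: ΣF_x = 160.8 N, ΣF_y = -255.7 N.
For equilibrium the remaining force must supply (−ΣF_x, −ΣF_y) = (-160.8, 255.7) N.
Magnitude = √((-160.8)² + (255.7)²) = 302.1 N; direction = atan2(255.7, -160.8) = 122.2°.

F ≈ 302 N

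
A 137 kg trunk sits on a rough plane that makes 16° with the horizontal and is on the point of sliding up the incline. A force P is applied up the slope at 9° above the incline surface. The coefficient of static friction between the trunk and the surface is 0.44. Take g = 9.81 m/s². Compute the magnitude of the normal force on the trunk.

On the verge of sliding up the incline, friction equals μN and acts down the slope.
Perpendicular: N + P sin 9° = W cos 16° = 1292 N.
Along incline: P cos 9° = W sin 16° + μN  with W sin 16° = 370.4 N.
Solving the pair for P and N: P = 888.7 N, N = 1153 N (and f = μN = 507.3 N).

N ≈ 1150 N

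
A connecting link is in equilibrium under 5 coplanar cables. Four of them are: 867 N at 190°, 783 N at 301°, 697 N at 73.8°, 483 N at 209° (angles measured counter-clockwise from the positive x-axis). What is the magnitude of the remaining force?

Sum the known components: ΣF_x = -678.5 N, ΣF_y = -386.6 N.
For equilibrium the remaining force must supply (−ΣF_x, −ΣF_y) = (678.5, 386.6) N.
Magnitude = √((678.5)² + (386.6)²) = 780.9 N; direction = atan2(386.6, 678.5) = 29.7°.

F ≈ 781 N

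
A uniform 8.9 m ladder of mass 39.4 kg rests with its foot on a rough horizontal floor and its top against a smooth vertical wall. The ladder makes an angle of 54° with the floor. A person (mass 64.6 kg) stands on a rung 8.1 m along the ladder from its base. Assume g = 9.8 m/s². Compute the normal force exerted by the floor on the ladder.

N_floor ≈ 1020 N

ΣF_y = 0: N_floor = 39.4×9.8 + 64.6×9.8 = 1019.2 N.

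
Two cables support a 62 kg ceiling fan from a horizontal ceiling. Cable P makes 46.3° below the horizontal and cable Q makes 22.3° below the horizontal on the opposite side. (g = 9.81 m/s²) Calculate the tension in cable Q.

Weight W = 62 × 9.81 = 608.2 N acts straight down.
Horizontal: T_P cos 46.3° = T_Q cos 22.3°  →  T_P = 1.339 T_Q.
Vertical: T_P sin 46.3° + T_Q sin 22.3° = 608.2.
Substituting the horizontal relation into the vertical equation gives 1.348 T_Q = 608.2, so T_Q = 451.3 N.

T_Q ≈ 451 N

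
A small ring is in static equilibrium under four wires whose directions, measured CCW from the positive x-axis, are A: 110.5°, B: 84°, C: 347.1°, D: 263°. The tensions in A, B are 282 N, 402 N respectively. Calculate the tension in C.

Resolve: ΣF_x = 282 cos 110.5° + 402 cos 84° + T_C cos 347.1° + T_D cos 263° = 0.
        ΣF_y = 282 sin 110.5° + 402 sin 84° + T_C sin 347.1° + T_D sin 263° = 0.
The known terms sum to (-56.74, 663.9) N, so 0.9748 T_C − 0.1219 T_D = 56.74 and -0.2233 T_C − 0.9925 T_D = -663.9.
Solving simultaneously: T_C = 138 N, T_D = 637.9 N.

T_C ≈ 138 N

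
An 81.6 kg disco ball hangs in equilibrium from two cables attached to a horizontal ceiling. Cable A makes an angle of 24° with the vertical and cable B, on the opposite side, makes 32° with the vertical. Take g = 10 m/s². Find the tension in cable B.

T_B ≈ 400 N

Angles from the horizontal: cable A is 90° − 24° = 66°, cable B is 90° − 32° = 58°.
Weight W = 81.6 × 10 = 816 N acts straight down.
Horizontal: T_A cos 66° = T_B cos 58°  →  T_A = 1.303 T_B.
Vertical: T_A sin 66° + T_B sin 58° = 816.
Substituting the horizontal relation into the vertical equation gives 2.038 T_B = 816, so T_B = 400.3 N.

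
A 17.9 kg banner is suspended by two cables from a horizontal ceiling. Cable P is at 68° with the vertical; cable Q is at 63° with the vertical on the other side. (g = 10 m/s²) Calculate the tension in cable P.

Angles from the horizontal: cable P is 90° − 68° = 22°, cable Q is 90° − 63° = 27°.
Weight W = 17.9 × 10 = 179 N acts straight down.
Horizontal: T_P cos 22° = T_Q cos 27°  →  T_Q = 1.041 T_P.
Vertical: T_P sin 22° + T_Q sin 27° = 179.
Substituting the horizontal relation into the vertical equation gives 0.847 T_P = 179, so T_P = 211.3 N.

T_P ≈ 211 N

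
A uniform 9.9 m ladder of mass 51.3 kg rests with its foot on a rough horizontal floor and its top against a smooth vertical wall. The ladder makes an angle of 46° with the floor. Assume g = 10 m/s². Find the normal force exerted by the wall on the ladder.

Torques about the foot: N_wall · 9.9 sin 46° = 51.3×10×4.95 cos 46° → N_wall = 247.7 N.

N_wall ≈ 248 N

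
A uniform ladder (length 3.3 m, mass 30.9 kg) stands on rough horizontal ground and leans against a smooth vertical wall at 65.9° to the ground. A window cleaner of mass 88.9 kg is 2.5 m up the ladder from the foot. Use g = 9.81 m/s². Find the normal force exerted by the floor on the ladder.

N_floor ≈ 1180 N

ΣF_y = 0: N_floor = 30.9×9.81 + 88.9×9.81 = 1175.2 N.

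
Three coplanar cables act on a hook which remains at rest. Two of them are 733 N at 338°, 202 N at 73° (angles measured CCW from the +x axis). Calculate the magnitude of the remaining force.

F ≈ 743 N

Sum the known components: ΣF_x = 738.7 N, ΣF_y = -81.41 N.
For equilibrium the remaining force must supply (−ΣF_x, −ΣF_y) = (-738.7, 81.41) N.
Magnitude = √((-738.7)² + (81.41)²) = 743.2 N; direction = atan2(81.41, -738.7) = 173.7°.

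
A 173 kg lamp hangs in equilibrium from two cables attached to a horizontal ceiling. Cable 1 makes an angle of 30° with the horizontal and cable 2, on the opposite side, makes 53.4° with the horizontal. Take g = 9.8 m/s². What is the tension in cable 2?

T_2 ≈ 1480 N

Weight W = 173 × 9.8 = 1695 N acts straight down.
Horizontal: T_1 cos 30° = T_2 cos 53.4°  →  T_1 = 0.6885 T_2.
Vertical: T_1 sin 30° + T_2 sin 53.4° = 1695.
Substituting the horizontal relation into the vertical equation gives 1.147 T_2 = 1695, so T_2 = 1478 N.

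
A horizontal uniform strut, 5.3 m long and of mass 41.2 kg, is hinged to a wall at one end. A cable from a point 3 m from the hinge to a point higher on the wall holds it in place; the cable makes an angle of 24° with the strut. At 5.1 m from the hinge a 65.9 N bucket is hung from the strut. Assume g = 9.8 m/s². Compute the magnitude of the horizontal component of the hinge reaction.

Take torques about the hinge: T sin 24° · 3 = 41.2×9.8×2.65 + 65.9×5.1 = 1406.1 N·m.
So T = 1406.1 / (0.4067 × 3) = 1152.3 N.
ΣF_x = 0: H_x = T cos 24° = 1052.7 N.

H_x ≈ 1050 N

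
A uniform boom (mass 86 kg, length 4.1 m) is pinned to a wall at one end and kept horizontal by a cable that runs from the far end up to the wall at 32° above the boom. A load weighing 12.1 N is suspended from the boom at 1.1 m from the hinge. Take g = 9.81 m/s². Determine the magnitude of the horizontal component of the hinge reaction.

H_x ≈ 680 N

Take torques about the hinge: T sin 32° · 4.1 = 86×9.81×2.05 + 12.1×1.1 = 1742.8 N·m.
So T = 1742.8 / (0.5299 × 4.1) = 802.15 N.
ΣF_x = 0: H_x = T cos 32° = 680.26 N.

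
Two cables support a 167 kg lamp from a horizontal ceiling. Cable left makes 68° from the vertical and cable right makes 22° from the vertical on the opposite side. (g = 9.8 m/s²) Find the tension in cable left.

T_left ≈ 613 N

Angles from the horizontal: cable left is 90° − 68° = 22°, cable right is 90° − 22° = 68°.
Weight W = 167 × 9.8 = 1637 N acts straight down.
Horizontal: T_left cos 22° = T_right cos 68°  →  T_right = 2.475 T_left.
Vertical: T_left sin 22° + T_right sin 68° = 1637.
Substituting the horizontal relation into the vertical equation gives 2.669 T_left = 1637, so T_left = 613.1 N.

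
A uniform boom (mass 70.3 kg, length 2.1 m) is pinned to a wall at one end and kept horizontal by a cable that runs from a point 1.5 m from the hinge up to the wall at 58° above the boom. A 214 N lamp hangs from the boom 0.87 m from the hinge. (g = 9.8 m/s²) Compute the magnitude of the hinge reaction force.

Take torques about the hinge: T sin 58° · 1.5 = 70.3×9.8×1.05 + 214×0.87 = 909.57 N·m.
So T = 909.57 / (0.8480 × 1.5) = 715.03 N.
ΣF_x = 0: H_x = T cos 58° = 378.91 N.
ΣF_y = 0: H_y = (70.3×9.8 + 214) − T sin 58° = 902.94 − 606.38 = 296.56 N.
|H| = √(H_x² + H_y²) = √((378.91)² + (296.56)²) = 481.16 N.

|H| ≈ 481 N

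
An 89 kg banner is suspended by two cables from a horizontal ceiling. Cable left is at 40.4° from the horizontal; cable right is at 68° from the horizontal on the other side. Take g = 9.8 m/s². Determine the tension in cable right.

Weight W = 89 × 9.8 = 872.2 N acts straight down.
Horizontal: T_left cos 40.4° = T_right cos 68°  →  T_left = 0.4919 T_right.
Vertical: T_left sin 40.4° + T_right sin 68° = 872.2.
Substituting the horizontal relation into the vertical equation gives 1.246 T_right = 872.2, so T_right = 700 N.

T_right ≈ 700 N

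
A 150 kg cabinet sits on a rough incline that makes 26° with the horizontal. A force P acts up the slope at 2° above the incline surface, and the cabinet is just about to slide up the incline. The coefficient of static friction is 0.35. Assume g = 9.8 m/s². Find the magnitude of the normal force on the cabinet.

On the verge of sliding up the incline, friction equals μN and acts down the slope.
Perpendicular: N + P sin 2° = W cos 26° = 1321 N.
Along incline: P cos 2° = W sin 26° + μN  with W sin 26° = 644.4 N.
Solving the pair for P and N: P = 1094 N, N = 1283 N (and f = μN = 449.1 N).

N ≈ 1280 N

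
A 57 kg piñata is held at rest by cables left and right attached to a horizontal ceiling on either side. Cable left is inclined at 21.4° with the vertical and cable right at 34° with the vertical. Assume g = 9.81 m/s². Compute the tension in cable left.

Angles from the horizontal: cable left is 90° − 21.4° = 68.6°, cable right is 90° − 34° = 56°.
Weight W = 57 × 9.81 = 559.2 N acts straight down.
Horizontal: T_left cos 68.6° = T_right cos 56°  →  T_right = 0.6525 T_left.
Vertical: T_left sin 68.6° + T_right sin 56° = 559.2.
Substituting the horizontal relation into the vertical equation gives 1.472 T_left = 559.2, so T_left = 379.9 N.

T_left ≈ 380 N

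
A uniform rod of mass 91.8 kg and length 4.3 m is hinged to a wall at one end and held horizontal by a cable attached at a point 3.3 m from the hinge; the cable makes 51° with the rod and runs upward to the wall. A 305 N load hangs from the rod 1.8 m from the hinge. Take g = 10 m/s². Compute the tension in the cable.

Take torques about the hinge: T sin 51° · 3.3 = 91.8×10×2.15 + 305×1.8 = 2522.7 N·m.
So T = 2522.7 / (0.7771 × 3.3) = 983.67 N.

T ≈ 984 N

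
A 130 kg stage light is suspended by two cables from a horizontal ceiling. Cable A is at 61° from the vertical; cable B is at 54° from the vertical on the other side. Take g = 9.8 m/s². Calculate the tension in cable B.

T_B ≈ 1230 N

Angles from the horizontal: cable A is 90° − 61° = 29°, cable B is 90° − 54° = 36°.
Weight W = 130 × 9.8 = 1274 N acts straight down.
Horizontal: T_A cos 29° = T_B cos 36°  →  T_A = 0.925 T_B.
Vertical: T_A sin 29° + T_B sin 36° = 1274.
Substituting the horizontal relation into the vertical equation gives 1.036 T_B = 1274, so T_B = 1229 N.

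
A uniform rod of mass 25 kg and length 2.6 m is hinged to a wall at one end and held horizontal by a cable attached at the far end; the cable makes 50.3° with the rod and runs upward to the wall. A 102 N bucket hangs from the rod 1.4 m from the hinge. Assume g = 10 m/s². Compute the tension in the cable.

Take torques about the hinge: T sin 50.3° · 2.6 = 25×10×1.3 + 102×1.4 = 467.8 N·m.
So T = 467.8 / (0.7694 × 2.6) = 233.85 N.

T ≈ 234 N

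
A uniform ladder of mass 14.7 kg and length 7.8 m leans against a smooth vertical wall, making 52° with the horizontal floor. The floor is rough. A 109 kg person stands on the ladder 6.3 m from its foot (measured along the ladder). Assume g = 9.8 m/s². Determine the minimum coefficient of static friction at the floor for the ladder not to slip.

ΣF_y = 0: N_floor = 14.7×9.8 + 109×9.8 = 1212.3 N.
Torques about the foot: N_wall · 7.8 sin 52° = 14.7×9.8×3.9 cos 52° + 109×9.8×6.3 cos 52° → N_wall = 730.35 N.
ΣF_x = 0: f_floor = N_wall = 730.35 N.
μ_min = f_floor / N_floor = 730.35 / 1212.3 = 0.6025.

μ_min ≈ 0.602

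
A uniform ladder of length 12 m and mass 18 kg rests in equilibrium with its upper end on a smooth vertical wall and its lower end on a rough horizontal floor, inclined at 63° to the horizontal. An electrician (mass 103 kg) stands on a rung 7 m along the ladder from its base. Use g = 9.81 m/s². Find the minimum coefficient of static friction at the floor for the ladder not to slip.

ΣF_y = 0: N_floor = 18×9.81 + 103×9.81 = 1187 N.
Torques about the foot: N_wall · 12 sin 63° = 18×9.81×6 cos 63° + 103×9.81×7 cos 63° → N_wall = 345.31 N.
ΣF_x = 0: f_floor = N_wall = 345.31 N.
μ_min = f_floor / N_floor = 345.31 / 1187 = 0.2909.

μ_min ≈ 0.291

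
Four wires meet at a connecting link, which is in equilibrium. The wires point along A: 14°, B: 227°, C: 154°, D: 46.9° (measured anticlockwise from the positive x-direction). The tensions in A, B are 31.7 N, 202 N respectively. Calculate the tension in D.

T_D ≈ 181 N

Resolve: ΣF_x = 31.7 cos 14° + 202 cos 227° + T_C cos 154° + T_D cos 46.9° = 0.
        ΣF_y = 31.7 sin 14° + 202 sin 227° + T_C sin 154° + T_D sin 46.9° = 0.
The known terms sum to (-107, -140.1) N, so -0.8988 T_C + 0.6833 T_D = 107 and 0.4384 T_C + 0.7302 T_D = 140.1.
Solving simultaneously: T_C = 18.38 N, T_D = 180.8 N.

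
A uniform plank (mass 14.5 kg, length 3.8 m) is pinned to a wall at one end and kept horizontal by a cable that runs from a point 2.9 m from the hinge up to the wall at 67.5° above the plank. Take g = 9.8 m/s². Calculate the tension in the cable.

Take torques about the hinge: T sin 67.5° · 2.9 = 14.5×9.8×1.9 = 269.99 N·m.
So T = 269.99 / (0.9239 × 2.9) = 100.77 N.

T ≈ 101 N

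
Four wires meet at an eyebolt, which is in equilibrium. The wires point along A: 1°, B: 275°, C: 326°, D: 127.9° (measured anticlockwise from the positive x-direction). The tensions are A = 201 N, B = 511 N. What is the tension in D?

T_D ≈ 907 N

Resolve: ΣF_x = 201 cos 1° + 511 cos 275° + T_C cos 326° + T_D cos 127.9° = 0.
        ΣF_y = 201 sin 1° + 511 sin 275° + T_C sin 326° + T_D sin 127.9° = 0.
The known terms sum to (245.5, -505.5) N, so 0.8290 T_C − 0.6143 T_D = -245.5 and -0.5592 T_C + 0.7891 T_D = 505.5.
Solving simultaneously: T_C = 376 N, T_D = 907.2 N.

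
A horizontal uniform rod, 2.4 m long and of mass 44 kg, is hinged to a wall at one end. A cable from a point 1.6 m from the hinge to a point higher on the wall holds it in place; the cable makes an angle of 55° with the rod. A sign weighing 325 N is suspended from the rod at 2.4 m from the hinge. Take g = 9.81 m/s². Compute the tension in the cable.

T ≈ 990 N

Take torques about the hinge: T sin 55° · 1.6 = 44×9.81×1.2 + 325×2.4 = 1298 N·m.
So T = 1298 / (0.8192 × 1.6) = 990.33 N.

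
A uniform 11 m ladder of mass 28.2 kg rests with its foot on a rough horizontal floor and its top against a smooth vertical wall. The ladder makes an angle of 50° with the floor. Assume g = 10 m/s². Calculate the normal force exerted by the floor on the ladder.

N_floor ≈ 282 N

ΣF_y = 0: N_floor = 28.2×10 = 282 N.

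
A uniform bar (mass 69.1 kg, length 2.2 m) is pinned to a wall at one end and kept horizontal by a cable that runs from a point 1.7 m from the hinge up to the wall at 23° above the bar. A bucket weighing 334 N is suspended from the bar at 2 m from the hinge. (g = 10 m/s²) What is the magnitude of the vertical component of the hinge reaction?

Take torques about the hinge: T sin 23° · 1.7 = 69.1×10×1.1 + 334×2 = 1428.1 N·m.
So T = 1428.1 / (0.3907 × 1.7) = 2150 N.
ΣF_y = 0: H_y = (69.1×10 + 334) − T sin 23° = 1025 − 840.06 = 184.94 N.

|H_y| ≈ 185 N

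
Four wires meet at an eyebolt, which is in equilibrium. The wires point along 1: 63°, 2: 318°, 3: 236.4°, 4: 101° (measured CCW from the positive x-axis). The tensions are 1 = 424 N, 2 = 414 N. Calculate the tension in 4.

Resolve: ΣF_x = 424 cos 63° + 414 cos 318° + T_3 cos 236.4° + T_4 cos 101° = 0.
        ΣF_y = 424 sin 63° + 414 sin 318° + T_3 sin 236.4° + T_4 sin 101° = 0.
The known terms sum to (500.2, 100.8) N, so -0.5534 T_3 − 0.1908 T_4 = -500.2 and -0.8329 T_3 + 0.9816 T_4 = -100.8.
Solving simultaneously: T_3 = 726.6 N, T_4 = 513.9 N.

T_4 ≈ 514 N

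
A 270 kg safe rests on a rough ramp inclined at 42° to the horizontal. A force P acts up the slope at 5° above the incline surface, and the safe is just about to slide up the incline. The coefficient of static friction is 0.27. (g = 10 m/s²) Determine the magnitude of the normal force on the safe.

On the verge of sliding up the incline, friction equals μN and acts down the slope.
Perpendicular: N + P sin 5° = W cos 42° = 2006 N.
Along incline: P cos 5° = W sin 42° + μN  with W sin 42° = 1807 N.
Solving the pair for P and N: P = 2303 N, N = 1806 N (and f = μN = 487.6 N).

N ≈ 1810 N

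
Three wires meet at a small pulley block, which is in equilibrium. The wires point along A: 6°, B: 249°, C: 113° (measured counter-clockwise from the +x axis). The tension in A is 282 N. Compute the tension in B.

T_B ≈ 388 N

Resolve: ΣF_x = 282 cos 6° + T_B cos 249° + T_C cos 113° = 0.
        ΣF_y = 282 sin 6° + T_B sin 249° + T_C sin 113° = 0.
The known terms sum to (280.5, 29.48) N, so -0.3584 T_B − 0.3907 T_C = -280.5 and -0.9336 T_B + 0.9205 T_C = -29.48.
Solving simultaneously: T_B = 388.2 N, T_C = 361.7 N.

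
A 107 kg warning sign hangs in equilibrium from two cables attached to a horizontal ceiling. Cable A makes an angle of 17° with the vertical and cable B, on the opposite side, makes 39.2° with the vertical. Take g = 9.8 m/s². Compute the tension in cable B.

T_B ≈ 369 N

Angles from the horizontal: cable A is 90° − 17° = 73°, cable B is 90° − 39.2° = 50.8°.
Weight W = 107 × 9.8 = 1049 N acts straight down.
Horizontal: T_A cos 73° = T_B cos 50.8°  →  T_A = 2.162 T_B.
Vertical: T_A sin 73° + T_B sin 50.8° = 1049.
Substituting the horizontal relation into the vertical equation gives 2.842 T_B = 1049, so T_B = 368.9 N.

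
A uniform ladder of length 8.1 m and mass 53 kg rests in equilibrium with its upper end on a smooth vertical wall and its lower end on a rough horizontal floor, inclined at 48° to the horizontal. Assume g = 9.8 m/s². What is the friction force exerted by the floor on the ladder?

Torques about the foot: N_wall · 8.1 sin 48° = 53×9.8×4.05 cos 48° → N_wall = 233.83 N.
ΣF_x = 0: f_floor = N_wall = 233.83 N.

f ≈ 234 N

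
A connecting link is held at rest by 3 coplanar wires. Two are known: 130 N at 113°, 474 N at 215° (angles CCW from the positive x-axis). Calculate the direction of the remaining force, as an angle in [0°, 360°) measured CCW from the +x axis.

Sum the known components: ΣF_x = -439.1 N, ΣF_y = -152.2 N.
For equilibrium the remaining force must supply (−ΣF_x, −ΣF_y) = (439.1, 152.2) N.
Magnitude = √((439.1)² + (152.2)²) = 464.7 N; direction = atan2(152.2, 439.1) = 19.1°.

θ ≈ 19.1°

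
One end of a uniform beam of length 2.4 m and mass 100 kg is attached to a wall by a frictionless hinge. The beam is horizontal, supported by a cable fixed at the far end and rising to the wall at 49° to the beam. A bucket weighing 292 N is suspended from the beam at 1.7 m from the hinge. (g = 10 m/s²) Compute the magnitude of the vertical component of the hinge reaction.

|H_y| ≈ 585 N

Take torques about the hinge: T sin 49° · 2.4 = 100×10×1.2 + 292×1.7 = 1696.4 N·m.
So T = 1696.4 / (0.7547 × 2.4) = 936.56 N.
ΣF_y = 0: H_y = (100×10 + 292) − T sin 49° = 1292 − 706.83 = 585.17 N.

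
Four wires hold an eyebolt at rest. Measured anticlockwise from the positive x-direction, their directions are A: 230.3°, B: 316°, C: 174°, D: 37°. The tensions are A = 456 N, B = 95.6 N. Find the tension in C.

T_C ≈ 292 N

Resolve: ΣF_x = 456 cos 230.3° + 95.6 cos 316° + T_C cos 174° + T_D cos 37° = 0.
        ΣF_y = 456 sin 230.3° + 95.6 sin 316° + T_C sin 174° + T_D sin 37° = 0.
The known terms sum to (-222.5, -417.3) N, so -0.9945 T_C + 0.7986 T_D = 222.5 and 0.1045 T_C + 0.6018 T_D = 417.3.
Solving simultaneously: T_C = 292.3 N, T_D = 642.6 N.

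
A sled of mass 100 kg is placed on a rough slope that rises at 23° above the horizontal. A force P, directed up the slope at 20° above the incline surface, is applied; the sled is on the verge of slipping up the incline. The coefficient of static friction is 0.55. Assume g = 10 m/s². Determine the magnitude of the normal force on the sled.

On the verge of sliding up the incline, friction equals μN and acts down the slope.
Perpendicular: N + P sin 20° = W cos 23° = 920.5 N.
Along incline: P cos 20° = W sin 23° + μN  with W sin 23° = 390.7 N.
Solving the pair for P and N: P = 795.4 N, N = 648.5 N (and f = μN = 356.7 N).

N ≈ 648 N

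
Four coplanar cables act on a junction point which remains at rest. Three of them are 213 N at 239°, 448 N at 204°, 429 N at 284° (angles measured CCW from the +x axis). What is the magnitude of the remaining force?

F ≈ 885 N

Sum the known components: ΣF_x = -415.2 N, ΣF_y = -781.1 N.
For equilibrium the remaining force must supply (−ΣF_x, −ΣF_y) = (415.2, 781.1) N.
Magnitude = √((415.2)² + (781.1)²) = 884.5 N; direction = atan2(781.1, 415.2) = 62.0°.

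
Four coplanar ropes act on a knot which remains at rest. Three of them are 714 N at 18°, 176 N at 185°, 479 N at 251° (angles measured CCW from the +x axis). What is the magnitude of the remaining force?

Sum the known components: ΣF_x = 347.8 N, ΣF_y = -247.6 N.
For equilibrium the remaining force must supply (−ΣF_x, −ΣF_y) = (-347.8, 247.6) N.
Magnitude = √((-347.8)² + (247.6)²) = 426.9 N; direction = atan2(247.6, -347.8) = 144.6°.

F ≈ 427 N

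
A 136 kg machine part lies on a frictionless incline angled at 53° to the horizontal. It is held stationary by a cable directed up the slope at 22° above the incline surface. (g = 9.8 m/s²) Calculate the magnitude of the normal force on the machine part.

N ≈ 372 N

Take axes along and perpendicular to the incline. Weight components: W sin 53° = 1064 N down-slope, W cos 53° = 802.1 N into the surface.
Along incline: T cos 22° = W sin 53° → T = 1148 N.
Perpendicular: N = W cos 53° − T sin 22° = 372 N.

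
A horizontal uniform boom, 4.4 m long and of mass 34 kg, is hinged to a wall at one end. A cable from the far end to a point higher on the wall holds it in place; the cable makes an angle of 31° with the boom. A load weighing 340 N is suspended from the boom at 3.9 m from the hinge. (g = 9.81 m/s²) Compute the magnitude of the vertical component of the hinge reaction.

Take torques about the hinge: T sin 31° · 4.4 = 34×9.81×2.2 + 340×3.9 = 2059.8 N·m.
So T = 2059.8 / (0.5150 × 4.4) = 908.93 N.
ΣF_y = 0: H_y = (34×9.81 + 340) − T sin 31° = 673.54 − 468.13 = 205.41 N.

|H_y| ≈ 205 N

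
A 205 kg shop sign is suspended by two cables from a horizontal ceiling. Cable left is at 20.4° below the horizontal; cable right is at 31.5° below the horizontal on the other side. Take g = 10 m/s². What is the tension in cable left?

T_left ≈ 2220 N

Weight W = 205 × 10 = 2050 N acts straight down.
Horizontal: T_left cos 20.4° = T_right cos 31.5°  →  T_right = 1.099 T_left.
Vertical: T_left sin 20.4° + T_right sin 31.5° = 2050.
Substituting the horizontal relation into the vertical equation gives 0.9229 T_left = 2050, so T_left = 2221 N.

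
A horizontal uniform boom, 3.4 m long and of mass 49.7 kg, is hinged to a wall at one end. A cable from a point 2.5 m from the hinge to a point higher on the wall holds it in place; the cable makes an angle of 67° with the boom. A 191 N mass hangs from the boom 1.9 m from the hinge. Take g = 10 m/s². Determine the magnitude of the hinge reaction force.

|H| ≈ 290 N

Take torques about the hinge: T sin 67° · 2.5 = 49.7×10×1.7 + 191×1.9 = 1207.8 N·m.
So T = 1207.8 / (0.9205 × 2.5) = 524.84 N.
ΣF_x = 0: H_x = T cos 67° = 205.07 N.
ΣF_y = 0: H_y = (49.7×10 + 191) − T sin 67° = 688 − 483.12 = 204.88 N.
|H| = √(H_x² + H_y²) = √((205.07)² + (204.88)²) = 289.88 N.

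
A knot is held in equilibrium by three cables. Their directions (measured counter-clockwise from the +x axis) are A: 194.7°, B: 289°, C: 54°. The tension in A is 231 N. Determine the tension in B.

T_B ≈ 179 N

Resolve: ΣF_x = 231 cos 194.7° + T_B cos 289° + T_C cos 54° = 0.
        ΣF_y = 231 sin 194.7° + T_B sin 289° + T_C sin 54° = 0.
The known terms sum to (-223.4, -58.62) N, so 0.3256 T_B + 0.5878 T_C = 223.4 and -0.9455 T_B + 0.8090 T_C = 58.62.
Solving simultaneously: T_B = 178.6 N, T_C = 281.2 N.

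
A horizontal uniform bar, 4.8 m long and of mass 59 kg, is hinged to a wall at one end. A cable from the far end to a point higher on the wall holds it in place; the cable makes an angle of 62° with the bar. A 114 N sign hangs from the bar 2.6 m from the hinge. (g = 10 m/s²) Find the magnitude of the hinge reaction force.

|H| ≈ 396 N

Take torques about the hinge: T sin 62° · 4.8 = 59×10×2.4 + 114×2.6 = 1712.4 N·m.
So T = 1712.4 / (0.8829 × 4.8) = 404.04 N.
ΣF_x = 0: H_x = T cos 62° = 189.69 N.
ΣF_y = 0: H_y = (59×10 + 114) − T sin 62° = 704 − 356.75 = 347.25 N.
|H| = √(H_x² + H_y²) = √((189.69)² + (347.25)²) = 395.68 N.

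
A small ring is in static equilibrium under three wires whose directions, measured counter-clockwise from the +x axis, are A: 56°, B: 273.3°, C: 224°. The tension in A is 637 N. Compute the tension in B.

T_B ≈ 175 N

Resolve: ΣF_x = 637 cos 56° + T_B cos 273.3° + T_C cos 224° = 0.
        ΣF_y = 637 sin 56° + T_B sin 273.3° + T_C sin 224° = 0.
The known terms sum to (356.2, 528.1) N, so 0.0576 T_B − 0.7193 T_C = -356.2 and -0.9983 T_B − 0.6947 T_C = -528.1.
Solving simultaneously: T_B = 174.7 N, T_C = 509.2 N.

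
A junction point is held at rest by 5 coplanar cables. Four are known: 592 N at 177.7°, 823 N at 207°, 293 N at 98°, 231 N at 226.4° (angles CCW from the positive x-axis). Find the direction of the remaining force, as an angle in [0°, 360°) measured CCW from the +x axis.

Sum the known components: ΣF_x = -1525 N, ΣF_y = -227 N.
For equilibrium the remaining force must supply (−ΣF_x, −ΣF_y) = (1525, 227) N.
Magnitude = √((1525)² + (227)²) = 1542 N; direction = atan2(227, 1525) = 8.5°.

θ ≈ 8.47°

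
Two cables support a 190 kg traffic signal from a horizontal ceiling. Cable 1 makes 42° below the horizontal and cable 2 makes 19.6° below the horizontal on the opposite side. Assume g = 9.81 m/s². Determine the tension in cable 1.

T_1 ≈ 2000 N

Weight W = 190 × 9.81 = 1864 N acts straight down.
Horizontal: T_1 cos 42° = T_2 cos 19.6°  →  T_2 = 0.7889 T_1.
Vertical: T_1 sin 42° + T_2 sin 19.6° = 1864.
Substituting the horizontal relation into the vertical equation gives 0.9338 T_1 = 1864, so T_1 = 1996 N.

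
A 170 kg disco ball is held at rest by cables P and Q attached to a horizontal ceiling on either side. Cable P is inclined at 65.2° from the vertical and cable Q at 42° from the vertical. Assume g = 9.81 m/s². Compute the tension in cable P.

T_P ≈ 1170 N

Angles from the horizontal: cable P is 90° − 65.2° = 24.8°, cable Q is 90° − 42° = 48°.
Weight W = 170 × 9.81 = 1668 N acts straight down.
Horizontal: T_P cos 24.8° = T_Q cos 48°  →  T_Q = 1.357 T_P.
Vertical: T_P sin 24.8° + T_Q sin 48° = 1668.
Substituting the horizontal relation into the vertical equation gives 1.428 T_P = 1668, so T_P = 1168 N.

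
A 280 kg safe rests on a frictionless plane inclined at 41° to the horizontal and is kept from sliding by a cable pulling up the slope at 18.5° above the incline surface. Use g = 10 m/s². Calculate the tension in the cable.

T ≈ 1940 N

Take axes along and perpendicular to the incline. Weight components: W sin 41° = 1837 N down-slope, W cos 41° = 2113 N into the surface.
Along incline: T cos 18.5° = W sin 41° → T = 1937 N.
Perpendicular: N = W cos 41° − T sin 18.5° = 1499 N.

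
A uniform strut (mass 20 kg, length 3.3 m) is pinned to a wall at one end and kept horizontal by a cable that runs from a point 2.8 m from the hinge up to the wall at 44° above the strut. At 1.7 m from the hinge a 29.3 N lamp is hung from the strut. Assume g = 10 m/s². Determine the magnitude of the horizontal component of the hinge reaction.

H_x ≈ 140 N

Take torques about the hinge: T sin 44° · 2.8 = 20×10×1.65 + 29.3×1.7 = 379.81 N·m.
So T = 379.81 / (0.6947 × 2.8) = 195.27 N.
ΣF_x = 0: H_x = T cos 44° = 140.47 N.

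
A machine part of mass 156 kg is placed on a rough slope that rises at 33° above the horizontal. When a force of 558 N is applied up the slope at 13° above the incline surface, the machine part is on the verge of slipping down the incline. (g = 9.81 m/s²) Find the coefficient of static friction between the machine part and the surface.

μ ≈ 0.250

On the verge of sliding down the incline, friction is at its maximum μN and acts up the slope.
Perpendicular to incline: N = W cos 33° − P sin 13° = 1283 − 125.5 = 1158 N.
Along incline: P cos 13° + μN = W sin 33° → μ = (W sin 33° − P cos 13°) / N = 0.2503.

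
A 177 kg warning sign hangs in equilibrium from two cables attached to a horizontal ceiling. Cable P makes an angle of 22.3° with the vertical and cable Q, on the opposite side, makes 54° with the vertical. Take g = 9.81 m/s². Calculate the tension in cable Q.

Angles from the horizontal: cable P is 90° − 22.3° = 67.7°, cable Q is 90° − 54° = 36°.
Weight W = 177 × 9.81 = 1736 N acts straight down.
Horizontal: T_P cos 67.7° = T_Q cos 36°  →  T_P = 2.132 T_Q.
Vertical: T_P sin 67.7° + T_Q sin 36° = 1736.
Substituting the horizontal relation into the vertical equation gives 2.56 T_Q = 1736, so T_Q = 678.2 N.

T_Q ≈ 678 N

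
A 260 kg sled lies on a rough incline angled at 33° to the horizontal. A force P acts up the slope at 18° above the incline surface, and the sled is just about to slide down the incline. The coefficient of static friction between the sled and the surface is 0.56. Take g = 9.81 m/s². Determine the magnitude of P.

P ≈ 246 N

On the verge of sliding down the incline, friction equals μN and acts up the slope.
Perpendicular: N + P sin 18° = W cos 33° = 2139 N.
Along incline: P cos 18° + μN = W sin 33° with W sin 33° = 1389 N.
Solving the pair for P and N: P = 245.8 N, N = 2063 N (and f = μN = 1155 N).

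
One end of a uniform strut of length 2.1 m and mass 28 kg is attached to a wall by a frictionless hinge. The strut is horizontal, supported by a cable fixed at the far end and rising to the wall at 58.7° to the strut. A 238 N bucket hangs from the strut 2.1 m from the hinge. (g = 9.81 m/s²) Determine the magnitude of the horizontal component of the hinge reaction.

H_x ≈ 228 N

Take torques about the hinge: T sin 58.7° · 2.1 = 28×9.81×1.05 + 238×2.1 = 788.21 N·m.
So T = 788.21 / (0.8545 × 2.1) = 439.27 N.
ΣF_x = 0: H_x = T cos 58.7° = 228.21 N.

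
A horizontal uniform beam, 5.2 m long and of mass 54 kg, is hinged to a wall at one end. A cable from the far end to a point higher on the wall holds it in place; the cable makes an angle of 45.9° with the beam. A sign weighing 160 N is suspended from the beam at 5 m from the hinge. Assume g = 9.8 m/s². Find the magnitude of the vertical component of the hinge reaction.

|H_y| ≈ 271 N

Take torques about the hinge: T sin 45.9° · 5.2 = 54×9.8×2.6 + 160×5 = 2175.9 N·m.
So T = 2175.9 / (0.7181 × 5.2) = 582.69 N.
ΣF_y = 0: H_y = (54×9.8 + 160) − T sin 45.9° = 689.2 − 418.45 = 270.75 N.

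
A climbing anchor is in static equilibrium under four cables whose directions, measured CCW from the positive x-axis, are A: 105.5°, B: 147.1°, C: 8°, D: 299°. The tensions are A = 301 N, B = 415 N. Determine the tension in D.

T_D ≈ 611 N

Resolve: ΣF_x = 301 cos 105.5° + 415 cos 147.1° + T_C cos 8° + T_D cos 299° = 0.
        ΣF_y = 301 sin 105.5° + 415 sin 147.1° + T_C sin 8° + T_D sin 299° = 0.
The known terms sum to (-428.9, 515.5) N, so 0.9903 T_C + 0.4848 T_D = 428.9 and 0.1392 T_C − 0.8746 T_D = -515.5.
Solving simultaneously: T_C = 134.1 N, T_D = 610.7 N.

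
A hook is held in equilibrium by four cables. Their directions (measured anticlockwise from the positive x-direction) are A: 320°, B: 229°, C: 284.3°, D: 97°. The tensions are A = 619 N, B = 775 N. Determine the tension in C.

T_C ≈ 1210 N

Resolve: ΣF_x = 619 cos 320° + 775 cos 229° + T_C cos 284.3° + T_D cos 97° = 0.
        ΣF_y = 619 sin 320° + 775 sin 229° + T_C sin 284.3° + T_D sin 97° = 0.
The known terms sum to (-34.26, -982.8) N, so 0.2470 T_C − 0.1219 T_D = 34.26 and -0.9690 T_C + 0.9925 T_D = 982.8.
Solving simultaneously: T_C = 1210 N, T_D = 2172 N.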